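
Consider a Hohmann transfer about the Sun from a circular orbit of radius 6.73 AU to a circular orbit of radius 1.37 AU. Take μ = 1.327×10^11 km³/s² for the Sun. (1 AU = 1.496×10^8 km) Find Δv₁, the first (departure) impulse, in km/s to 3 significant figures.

In km: r₁ = 6.73 × 1.496×10^8 = 1.006808×10^9 km; r₂ = 1.37 × 1.496×10^8 = 2.04952×10^8 km.
Semi-major axis of the transfer orbit: a_t = (1.006808×10^9 + 2.04952×10^8)/2 = 6.0588×10^8 km.
On the circular orbit at r = 1.006808×10^9 km, v_c = √(μ/r) = 11.48 km/s.
Vis-viva on the transfer ellipse at r = 1.006808×10^9 km gives v_t = √[μ(2/r − 1/a_t)] = 6.677 km/s.
Δv₁ = |v_t − v_c| = |6.677 − 11.48| = 4.803 km/s.

Δv₁ = 4.80 km/s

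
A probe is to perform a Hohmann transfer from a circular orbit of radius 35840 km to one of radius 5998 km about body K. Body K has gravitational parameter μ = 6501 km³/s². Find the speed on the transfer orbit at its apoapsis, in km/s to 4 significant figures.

v = 0.2281 km/s

The Hohmann ellipse has a_t = (r₁ + r₂)/2 = 20919 km.
The apoapsis of the transfer ellipse is at r = 35840 km.
Vis-viva: v = √[μ(2/r − 1/a_t)] = √[6501 × (2/35840 − 1/20919)] = 0.2281 km/s.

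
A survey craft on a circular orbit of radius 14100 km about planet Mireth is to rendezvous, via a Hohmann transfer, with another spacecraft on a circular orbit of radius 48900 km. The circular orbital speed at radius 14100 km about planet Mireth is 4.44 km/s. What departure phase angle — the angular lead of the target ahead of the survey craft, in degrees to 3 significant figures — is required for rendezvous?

φ = 86.9°

From the circular-orbit relation v² = μ/r at r = 14100 km: μ = v²r = (4.44)² × 14100 = 2.77962×10^5 km³/s².
The Hohmann ellipse has a_t = (r₁ + r₂)/2 = 31500 km.
Transfer time t = π√(a_t³/μ) = 33310 s.
The target's mean motion on its circular orbit is ω₂ = √(μ/r₂³) = 4.876×10^-5 rad/s.
Angle swept by the target during transfer: ω₂·t = 1.6242 rad = 93.06°.
Arrival is 180° from departure on the ellipse, so φ = 180° − 93.06° = 86.9°.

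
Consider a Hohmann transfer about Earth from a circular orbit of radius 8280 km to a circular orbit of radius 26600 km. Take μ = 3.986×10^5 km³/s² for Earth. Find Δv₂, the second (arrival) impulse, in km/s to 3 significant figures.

The Hohmann ellipse has a_t = (r₁ + r₂)/2 = 17440 km.
Circular speed at r = 26600 km: v_c = √(μ/r) = 3.871 km/s.
Transfer-orbit speed at the same r (vis-viva, a = a_t): v_t = √[μ(2/r − 1/a_t)] = 2.667 km/s.
Δv₂ = |v_t − v_c| = |2.667 − 3.871| = 1.204 km/s.

Δv₂ = 1.20 km/s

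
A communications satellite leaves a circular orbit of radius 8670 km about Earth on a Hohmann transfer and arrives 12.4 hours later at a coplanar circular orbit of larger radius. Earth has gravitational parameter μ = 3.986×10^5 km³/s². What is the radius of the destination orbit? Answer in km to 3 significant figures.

Transfer time t = 12.4 hours = 44640 s, and t = π√(a_t³/μ).
So a_t = (μ t²/π²)^(1/3) = (3.986×10^5 × (44640)² / π²)^(1/3) = 43175 km.
Since a_t = (r₁ + r₂)/2, r₂ = 2a_t − r₁ = 2×43175 − 8670 = 77680 km.

r₂ = 77700 km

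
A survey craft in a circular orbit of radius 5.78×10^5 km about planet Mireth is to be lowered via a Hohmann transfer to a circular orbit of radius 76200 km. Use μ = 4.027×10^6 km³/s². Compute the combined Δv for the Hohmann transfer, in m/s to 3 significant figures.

Transfer-ellipse semi-major axis a_t = (r₁ + r₂)/2 = (5.780×10^5 + 76200)/2 = 3.271×10^5 km.
Circular speed at r₁: v₁ = √(μ/r₁) = √(4.027×10^6/5.780×10^5) = 2.6395 km/s.
Transfer-orbit speed at r₁ (vis-viva equation): v_a = √[μ(2/r₁ − 1/a_t)] = 1.2740 km/s.
First burn Δv₁ = |v_a − v₁| = 1.3655 km/s.
At r₂, v₂ = √(μ/r₂) = 7.26965 km/s.
Transfer-orbit speed at r₂: v_p = √[μ(2/r₂ − 1/a_t)] = 9.66356 km/s.
Second burn Δv₂ = |v₂ − v_p| = 2.3939 km/s.
Δv = Δv₁ + Δv₂ = 1.3655 + 2.3939 = 3.759 km/s.

Δv = 3760 m/s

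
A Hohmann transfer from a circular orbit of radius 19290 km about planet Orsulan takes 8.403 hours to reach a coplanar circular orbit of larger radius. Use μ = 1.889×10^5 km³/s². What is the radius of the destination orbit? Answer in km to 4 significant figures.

r₂ = 32650 km

Transfer time t = 8.403 hours = 30250.8 s, and t = π√(a_t³/μ).
So a_t = (μ t²/π²)^(1/3) = (1.889×10^5 × (30250.8)² / π²)^(1/3) = 25970 km.
Since a_t = (r₁ + r₂)/2, r₂ = 2a_t − r₁ = 2×25970 − 19290 = 32650 km.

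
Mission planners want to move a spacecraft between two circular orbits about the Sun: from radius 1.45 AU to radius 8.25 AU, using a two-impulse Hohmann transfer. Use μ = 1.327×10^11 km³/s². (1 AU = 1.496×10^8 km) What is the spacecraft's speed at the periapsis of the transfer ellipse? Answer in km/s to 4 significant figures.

v = 32.26 km/s

In km: r₁ = 1.45 × 1.496×10^8 = 2.1692×10^8 km; r₂ = 8.25 × 1.496×10^8 = 1.2342×10^9 km.
Transfer-ellipse semi-major axis a_t = (r₁ + r₂)/2 = (2.1692×10^8 + 1.2342×10^9)/2 = 7.2556×10^8 km.
At periapsis, r = 2.1692×10^8 km.
Applying v² = μ(2/r − 1/a_t): v = 32.26 km/s.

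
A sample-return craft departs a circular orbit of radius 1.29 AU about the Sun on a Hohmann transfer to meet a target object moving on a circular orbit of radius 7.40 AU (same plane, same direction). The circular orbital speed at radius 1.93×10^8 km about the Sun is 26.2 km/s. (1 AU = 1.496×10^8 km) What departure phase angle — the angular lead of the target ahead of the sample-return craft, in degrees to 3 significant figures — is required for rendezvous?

From the circular-orbit relation v² = μ/r at r = 1.93×10^8 km: μ = v²r = (26.2)² × 1.93×10^8 = 1.32483×10^11 km³/s².
In km: r₁ = 1.29 × 1.496×10^8 = 1.92984×10^8 km; r₂ = 7.40 × 1.496×10^8 = 1.10704×10^9 km.
Transfer-ellipse semi-major axis a_t = (r₁ + r₂)/2 = (1.92984×10^8 + 1.10704×10^9)/2 = 6.50012×10^8 km.
The half-period of the transfer ellipse is t = π√(a_t³/μ) = 1.4304×10^8 s.
The target's mean motion on its circular orbit is ω₂ = √(μ/r₂³) = 9.8818×10^-9 rad/s.
Angle swept by the target during transfer: ω₂·t = 1.4135 rad = 80.99°.
The sample-return craft traverses 180° on the transfer ellipse, so the target must lead by 180° − 80.99° = 99.0°.

φ = 99.0°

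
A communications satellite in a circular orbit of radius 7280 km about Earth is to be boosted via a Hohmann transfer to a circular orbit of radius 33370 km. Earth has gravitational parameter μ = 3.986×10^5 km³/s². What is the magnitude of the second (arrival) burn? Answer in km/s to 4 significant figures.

Δv₂ = 1.388 km/s

The Hohmann ellipse has a_t = (r₁ + r₂)/2 = 20325 km.
On the circular orbit at r = 33370 km, v_c = √(μ/r) = 3.456 km/s.
Transfer-orbit speed at the same r (vis-viva, a = a_t): v_t = √[μ(2/r − 1/a_t)] = 2.068 km/s.
Δv₂ = |v_t − v_c| = |2.068 − 3.456| = 1.388 km/s.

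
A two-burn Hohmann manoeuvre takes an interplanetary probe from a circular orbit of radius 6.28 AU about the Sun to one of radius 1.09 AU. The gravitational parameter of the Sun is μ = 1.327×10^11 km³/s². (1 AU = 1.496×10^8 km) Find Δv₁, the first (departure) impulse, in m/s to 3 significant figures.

In km: r₁ = 6.28 × 1.496×10^8 = 9.39488×10^8 km; r₂ = 1.09 × 1.496×10^8 = 1.63064×10^8 km.
Semi-major axis of the transfer orbit: a_t = (9.39488×10^8 + 1.63064×10^8)/2 = 5.51276×10^8 km.
Circular speed at r = 9.39488×10^8 km: v_c = √(μ/r) = 11.885 km/s.
Transfer-orbit speed at the same r (vis-viva, a = a_t): v_t = √[μ(2/r − 1/a_t)] = 6.4637 km/s.
Δv₁ = |v_t − v_c| = |6.4637 − 11.885| = 5.421 km/s.

Δv₁ = 5420 m/s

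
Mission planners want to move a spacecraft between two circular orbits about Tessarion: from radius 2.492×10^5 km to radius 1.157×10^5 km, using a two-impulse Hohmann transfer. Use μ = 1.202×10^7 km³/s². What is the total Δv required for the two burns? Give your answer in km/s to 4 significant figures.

The Hohmann ellipse has a_t = (r₁ + r₂)/2 = 1.8245×10^5 km.
At r₁ the circular-orbit speed is v₁ = √(μ/r₁) = 6.9451 km/s.
On the transfer ellipse at r₁, vis-viva equation gives v_a = √[μ(2/r₁ − 1/a_t)] = 5.5306 km/s.
First burn Δv₁ = |v_a − v₁| = 1.4145 km/s.
At r₂, v₂ = √(μ/r₂) = 10.1926 km/s.
Transfer-orbit speed at r₂: v_p = √[μ(2/r₂ − 1/a_t)] = 11.9121 km/s.
Second burn Δv₂ = |v₂ − v_p| = 1.7195 km/s.
Total Δv = Δv₁ + Δv₂ = 3.134 km/s.

Δv = 3.134 km/s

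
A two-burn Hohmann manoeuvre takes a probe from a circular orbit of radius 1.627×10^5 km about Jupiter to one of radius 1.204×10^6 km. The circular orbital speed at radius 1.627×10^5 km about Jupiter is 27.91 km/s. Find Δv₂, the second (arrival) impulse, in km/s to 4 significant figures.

From the circular-orbit relation v² = μ/r at r = 1.627×10^5 km: μ = v²r = (27.91)² × 1.627×10^5 = 1.26738×10^8 km³/s².
Transfer-ellipse semi-major axis a_t = (r₁ + r₂)/2 = (1.627×10^5 + 1.204×10^6)/2 = 6.8335×10^5 km.
On the circular orbit at r = 1.204×10^6 km, v_c = √(μ/r) = 10.26 km/s.
Vis-viva on the transfer ellipse at r = 1.204×10^6 km gives v_t = √[μ(2/r − 1/a_t)] = 5.006 km/s.
Δv₂ = |v_t − v_c| = |5.006 − 10.26| = 5.254 km/s.

Δv₂ = 5.254 km/s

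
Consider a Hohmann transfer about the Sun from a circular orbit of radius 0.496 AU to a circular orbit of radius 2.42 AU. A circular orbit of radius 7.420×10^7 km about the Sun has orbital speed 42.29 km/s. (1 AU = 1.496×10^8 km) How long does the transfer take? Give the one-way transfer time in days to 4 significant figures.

t = 321.5 days

From the circular-orbit relation v² = μ/r at r = 7.420×10^7 km: μ = v²r = (42.29)² × 7.420×10^7 = 1.32703×10^11 km³/s².
In km: r₁ = 0.496 × 1.496×10^8 = 7.42016×10^7 km; r₂ = 2.42 × 1.496×10^8 = 3.62032×10^8 km.
The Hohmann ellipse has a_t = (r₁ + r₂)/2 = 2.181168×10^8 km.
Transfer time t = π√(a_t³/μ) = π√((2.181168×10^8)³ / 1.32703×10^11) = 2.778×10^7 s.
Converting: 2.778×10^7 s ÷ 86400 s/day = 321.5 days.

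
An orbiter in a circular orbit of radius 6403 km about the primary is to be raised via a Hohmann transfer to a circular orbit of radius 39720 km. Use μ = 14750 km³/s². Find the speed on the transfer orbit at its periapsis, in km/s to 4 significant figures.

Semi-major axis of the transfer orbit: a_t = (6403 + 39720)/2 = 23061.5 km.
The periapsis of the transfer ellipse is at r = 6403 km.
Applying v² = μ(2/r − 1/a_t): v = 1.992 km/s.

v = 1.992 km/s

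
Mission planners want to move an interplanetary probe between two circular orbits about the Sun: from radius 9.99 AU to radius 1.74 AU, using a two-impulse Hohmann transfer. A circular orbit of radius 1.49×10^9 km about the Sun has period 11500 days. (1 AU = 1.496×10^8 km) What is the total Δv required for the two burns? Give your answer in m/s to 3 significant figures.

From Kepler's third law T² = 4π²r³/μ at r = 1.49×10^9 km, T = 11500 days = 11500 × 86400 s = 9.936×10^8 s: μ = 4π²r³/T² = 1.32280×10^11 km³/s².
In km: r₁ = 9.99 × 1.496×10^8 = 1.494504×10^9 km; r₂ = 1.74 × 1.496×10^8 = 2.60304×10^8 km.
Transfer-ellipse semi-major axis a_t = (r₁ + r₂)/2 = (1.494504×10^9 + 2.60304×10^8)/2 = 8.77404×10^8 km.
Circular speed at r₁: v₁ = √(μ/r₁) = √(1.32280×10^11/1.494504×10^9) = 9.408 km/s.
On the transfer ellipse at r₁, v² = μ(2/r − 1/a) gives v_a = √[μ(2/r₁ − 1/a_t)] = 5.124 km/s.
First burn Δv₁ = |v_a − v₁| = 4.284 km/s.
At r₂, v₂ = √(μ/r₂) = 22.543 km/s.
Transfer-orbit speed at r₂: v_p = √[μ(2/r₂ − 1/a_t)] = 29.421 km/s.
Second burn Δv₂ = |v₂ − v_p| = 6.878 km/s.
Total Δv = Δv₁ + Δv₂ = 11.16 km/s.

Δv = 11200 m/s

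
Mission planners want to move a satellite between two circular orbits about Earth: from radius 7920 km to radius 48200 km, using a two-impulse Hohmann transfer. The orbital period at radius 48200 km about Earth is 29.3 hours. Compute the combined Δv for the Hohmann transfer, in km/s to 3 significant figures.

Δv = 3.55 km/s

From Kepler's third law T² = 4π²r³/μ at r = 48200 km, T = 29.3 hours = 29.3 × 3600 s = 1.0548×10^5 s: μ = 4π²r³/T² = 3.97338×10^5 km³/s².
The Hohmann ellipse has a_t = (r₁ + r₂)/2 = 28060 km.
Circular speed at r₁: v₁ = √(μ/r₁) = √(3.97338×10^5/7920) = 7.083 km/s.
On the transfer ellipse at r₁, vis-viva equation gives v_p = √[μ(2/r₁ − 1/a_t)] = 9.283 km/s.
First burn Δv₁ = |v_p − v₁| = 2.200 km/s.
At r₂, v₂ = √(μ/r₂) = 2.871 km/s.
Transfer-orbit speed at r₂: v_a = √[μ(2/r₂ − 1/a_t)] = 1.525 km/s.
Second burn Δv₂ = |v₂ − v_a| = 1.346 km/s.
Δv = Δv₁ + Δv₂ = 2.200 + 1.346 = 3.546 km/s.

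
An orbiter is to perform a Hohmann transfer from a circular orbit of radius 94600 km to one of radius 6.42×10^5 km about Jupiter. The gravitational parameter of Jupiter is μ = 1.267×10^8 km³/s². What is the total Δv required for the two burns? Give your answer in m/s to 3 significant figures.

Δv = 18600 m/s

The Hohmann ellipse has a_t = (r₁ + r₂)/2 = 3.683×10^5 km.
At r₁ the circular-orbit speed is v₁ = √(μ/r₁) = 36.60 km/s.
Transfer-orbit speed at r₁ (vis-viva): v_p = √[μ(2/r₁ − 1/a_t)] = 48.32 km/s.
First burn Δv₁ = |v_p − v₁| = 11.72 km/s.
Circular speed at r₂: v₂ = √(μ/r₂) = 14.048 km/s.
Transfer-orbit speed at r₂: v_a = √[μ(2/r₂ − 1/a_t)] = 7.1198 km/s.
Second burn Δv₂ = |v₂ − v_a| = 6.928 km/s.
Total Δv = Δv₁ + Δv₂ = 18.65 km/s.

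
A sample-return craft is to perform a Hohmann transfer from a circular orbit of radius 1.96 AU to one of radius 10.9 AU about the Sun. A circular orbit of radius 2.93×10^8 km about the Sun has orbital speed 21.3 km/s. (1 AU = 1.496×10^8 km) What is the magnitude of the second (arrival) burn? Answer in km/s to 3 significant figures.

Δv₂ = 4.04 km/s

From the circular-orbit relation v² = μ/r at r = 2.93×10^8 km: μ = v²r = (21.3)² × 2.93×10^8 = 1.32931×10^11 km³/s².
In km: r₁ = 1.96 × 1.496×10^8 = 2.93216×10^8 km; r₂ = 10.9 × 1.496×10^8 = 1.63064×10^9 km.
Transfer-ellipse semi-major axis a_t = (r₁ + r₂)/2 = (2.93216×10^8 + 1.63064×10^9)/2 = 9.61928×10^8 km.
On the circular orbit at r = 1.63064×10^9 km, v_c = √(μ/r) = 9.029 km/s.
Vis-viva on the transfer ellipse at r = 1.63064×10^9 km gives v_t = √[μ(2/r − 1/a_t)] = 4.985 km/s.
Δv₂ = |v_t − v_c| = |4.985 − 9.029| = 4.044 km/s.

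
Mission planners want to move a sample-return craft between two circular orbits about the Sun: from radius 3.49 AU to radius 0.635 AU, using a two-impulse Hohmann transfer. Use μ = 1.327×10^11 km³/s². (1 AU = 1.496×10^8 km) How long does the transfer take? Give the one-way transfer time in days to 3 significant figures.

In km: r₁ = 3.49 × 1.496×10^8 = 5.22104×10^8 km; r₂ = 0.635 × 1.496×10^8 = 9.4996×10^7 km.
Transfer-ellipse semi-major axis a_t = (r₁ + r₂)/2 = (5.22104×10^8 + 9.4996×10^7)/2 = 3.0855×10^8 km.
Half the transfer-orbit period gives t = π√(a_t³/μ) = 4.674×10^7 s.
Converting: 4.674×10^7 s ÷ 86400 s/day = 541 days.

t = 541 days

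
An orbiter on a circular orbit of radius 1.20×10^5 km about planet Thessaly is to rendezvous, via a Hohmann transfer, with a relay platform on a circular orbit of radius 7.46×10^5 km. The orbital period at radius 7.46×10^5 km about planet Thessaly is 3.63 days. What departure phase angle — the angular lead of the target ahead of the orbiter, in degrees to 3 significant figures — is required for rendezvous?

From Kepler's third law T² = 4π²r³/μ at r = 7.46×10^5 km, T = 3.63 days = 3.63 × 86400 s = 3.13632×10^5 s: μ = 4π²r³/T² = 1.66623×10^8 km³/s².
Transfer-ellipse semi-major axis a_t = (r₁ + r₂)/2 = (1.200×10^5 + 7.460×10^5)/2 = 4.330×10^5 km.
The half-period of the transfer ellipse is t = π√(a_t³/μ) = 69344.8 s.
Target angular speed ω₂ = √(μ/r₂³) = 2.00336×10^-5 rad/s.
Angle swept by the target during transfer: ω₂·t = 1.3892 rad = 79.60°.
The orbiter traverses 180° on the transfer ellipse, so the target must lead by 180° − 79.60° = 100°.

φ = 100°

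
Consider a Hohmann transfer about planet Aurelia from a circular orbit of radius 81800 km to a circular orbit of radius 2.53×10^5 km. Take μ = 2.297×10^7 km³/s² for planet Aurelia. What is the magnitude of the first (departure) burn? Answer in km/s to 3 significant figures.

Semi-major axis of the transfer orbit: a_t = (81800 + 2.530×10^5)/2 = 1.674×10^5 km.
Circular speed at r = 81800 km: v_c = √(μ/r) = 16.757 km/s.
Vis-viva on the transfer ellipse at r = 81800 km gives v_t = √[μ(2/r − 1/a_t)] = 20.601 km/s.
Δv₁ = |v_t − v_c| = |20.601 − 16.757| = 3.844 km/s.

Δv₁ = 3.84 km/s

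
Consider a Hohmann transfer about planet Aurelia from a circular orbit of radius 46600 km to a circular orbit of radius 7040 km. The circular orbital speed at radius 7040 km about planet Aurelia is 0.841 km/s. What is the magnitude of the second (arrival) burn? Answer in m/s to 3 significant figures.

Δv₂ = 268 m/s

From the circular-orbit relation v² = μ/r at r = 7040 km: μ = v²r = (0.841)² × 7040 = 4979.26 km³/s².
Transfer-ellipse semi-major axis a_t = (r₁ + r₂)/2 = (46600 + 7040)/2 = 26820 km.
Circular speed at r = 7040 km: v_c = √(μ/r) = 0.84100 km/s.
Transfer-orbit speed at the same r (vis-viva, a = a_t): v_t = √[μ(2/r − 1/a_t)] = 1.1086 km/s.
Δv₂ = |v_t − v_c| = |1.1086 − 0.84100| = 0.2676 km/s.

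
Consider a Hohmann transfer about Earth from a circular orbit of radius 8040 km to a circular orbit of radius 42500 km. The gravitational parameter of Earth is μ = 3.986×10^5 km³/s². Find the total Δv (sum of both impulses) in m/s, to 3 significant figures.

Δv = 3430 m/s

The Hohmann ellipse has a_t = (r₁ + r₂)/2 = 25270 km.
At r₁ the circular-orbit speed is v₁ = √(μ/r₁) = 7.041 km/s.
On the transfer ellipse at r₁, v² = μ(2/r − 1/a) gives v_p = √[μ(2/r₁ − 1/a_t)] = 9.131 km/s.
First burn Δv₁ = |v_p − v₁| = 2.090 km/s.
At r₂, v₂ = √(μ/r₂) = 3.062 km/s.
Transfer-orbit speed at r₂: v_a = √[μ(2/r₂ − 1/a_t)] = 1.727 km/s.
Second burn Δv₂ = |v₂ − v_a| = 1.335 km/s.
Total Δv = Δv₁ + Δv₂ = 3.425 km/s.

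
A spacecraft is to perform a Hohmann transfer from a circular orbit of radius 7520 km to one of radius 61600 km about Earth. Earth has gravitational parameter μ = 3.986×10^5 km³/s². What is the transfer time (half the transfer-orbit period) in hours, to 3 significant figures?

t = 8.88 hours

Transfer-ellipse semi-major axis a_t = (r₁ + r₂)/2 = (7520 + 61600)/2 = 34560 km.
Transfer time t = π√(a_t³/μ) = π√((34560)³ / 3.986×10^5) = 31970 s.
Converting: 31970 s ÷ 3600 s/hour = 8.88 hours.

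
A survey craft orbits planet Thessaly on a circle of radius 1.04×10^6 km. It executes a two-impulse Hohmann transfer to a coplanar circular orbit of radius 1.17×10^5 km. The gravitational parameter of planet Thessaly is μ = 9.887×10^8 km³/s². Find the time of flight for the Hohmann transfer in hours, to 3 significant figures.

Semi-major axis of the transfer orbit: a_t = (1.040×10^6 + 1.170×10^5)/2 = 5.785×10^5 km.
By Kepler's third law the transfer-orbit period is T = 2π√(a_t³/μ), so t = T/2 = 43960 s.
Converting: 43960 s ÷ 3600 s/hour = 12.2 hours.

t = 12.2 hours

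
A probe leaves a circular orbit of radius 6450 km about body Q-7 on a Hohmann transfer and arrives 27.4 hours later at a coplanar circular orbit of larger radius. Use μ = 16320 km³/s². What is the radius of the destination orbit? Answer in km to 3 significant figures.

r₂ = 44000 km

Transfer time t = 27.4 hours = 98640 s, and t = π√(a_t³/μ).
So a_t = (μ t²/π²)^(1/3) = (16320 × (98640)² / π²)^(1/3) = 25245 km.
Since a_t = (r₁ + r₂)/2, r₂ = 2a_t − r₁ = 2×25245 − 6450 = 44040 km.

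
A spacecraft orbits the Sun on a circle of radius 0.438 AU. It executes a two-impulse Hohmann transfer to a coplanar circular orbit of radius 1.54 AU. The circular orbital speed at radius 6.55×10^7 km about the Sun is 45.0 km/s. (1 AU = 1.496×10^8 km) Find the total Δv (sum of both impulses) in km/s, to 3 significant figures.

From the circular-orbit relation v² = μ/r at r = 6.55×10^7 km: μ = v²r = (45.0)² × 6.55×10^7 = 1.32638×10^11 km³/s².
In km: r₁ = 0.438 × 1.496×10^8 = 6.55248×10^7 km; r₂ = 1.54 × 1.496×10^8 = 2.30384×10^8 km.
Transfer-ellipse semi-major axis a_t = (r₁ + r₂)/2 = (6.55248×10^7 + 2.30384×10^8)/2 = 1.479544×10^8 km.
At r₁ the circular-orbit speed is v₁ = √(μ/r₁) = 44.99 km/s.
On the transfer ellipse at r₁, v² = μ(2/r − 1/a) gives v_p = √[μ(2/r₁ − 1/a_t)] = 56.14 km/s.
First burn Δv₁ = |v_p − v₁| = 11.15 km/s.
Circular speed at r₂: v₂ = √(μ/r₂) = 23.994 km/s.
Transfer-orbit speed at r₂: v_a = √[μ(2/r₂ − 1/a_t)] = 15.968 km/s.
Second burn Δv₂ = |v₂ − v_a| = 8.026 km/s.
Total Δv = Δv₁ + Δv₂ = 19.18 km/s.

Δv = 19.2 km/s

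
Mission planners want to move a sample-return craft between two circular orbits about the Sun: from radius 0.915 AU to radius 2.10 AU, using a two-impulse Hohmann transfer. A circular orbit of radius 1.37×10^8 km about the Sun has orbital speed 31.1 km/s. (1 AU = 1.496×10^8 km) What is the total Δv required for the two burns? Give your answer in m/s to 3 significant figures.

Δv = 10100 m/s

From the circular-orbit relation v² = μ/r at r = 1.37×10^8 km: μ = v²r = (31.1)² × 1.37×10^8 = 1.32508×10^11 km³/s².
In km: r₁ = 0.915 × 1.496×10^8 = 1.36884×10^8 km; r₂ = 2.10 × 1.496×10^8 = 3.1416×10^8 km.
Semi-major axis of the transfer orbit: a_t = (1.36884×10^8 + 3.1416×10^8)/2 = 2.25522×10^8 km.
Circular speed at r₁: v₁ = √(μ/r₁) = √(1.32508×10^11/1.36884×10^8) = 31.113 km/s.
Transfer-orbit speed at r₁ (vis-viva): v_p = √[μ(2/r₁ − 1/a_t)] = 36.722 km/s.
First burn Δv₁ = |v_p − v₁| = 5.609 km/s.
Circular speed at r₂: v₂ = √(μ/r₂) = 20.537 km/s.
Transfer-orbit speed at r₂: v_a = √[μ(2/r₂ − 1/a_t)] = 16.000 km/s.
Second burn Δv₂ = |v₂ − v_a| = 4.537 km/s.
Δv = Δv₁ + Δv₂ = 5.609 + 4.537 = 10.15 km/s.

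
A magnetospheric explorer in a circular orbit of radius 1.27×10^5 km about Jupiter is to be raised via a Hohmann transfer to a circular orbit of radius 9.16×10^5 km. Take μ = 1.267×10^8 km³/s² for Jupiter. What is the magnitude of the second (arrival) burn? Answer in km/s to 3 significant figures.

Δv₂ = 5.96 km/s

The Hohmann ellipse has a_t = (r₁ + r₂)/2 = 5.215×10^5 km.
On the circular orbit at r = 9.160×10^5 km, v_c = √(μ/r) = 11.761 km/s.
Vis-viva on the transfer ellipse at r = 9.160×10^5 km gives v_t = √[μ(2/r − 1/a_t)] = 5.8038 km/s.
Δv₂ = |v_t − v_c| = |5.8038 − 11.761| = 5.957 km/s.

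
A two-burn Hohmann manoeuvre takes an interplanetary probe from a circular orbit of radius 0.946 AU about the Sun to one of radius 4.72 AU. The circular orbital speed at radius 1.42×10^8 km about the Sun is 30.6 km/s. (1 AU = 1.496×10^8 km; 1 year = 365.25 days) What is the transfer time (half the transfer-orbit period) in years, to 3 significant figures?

From the circular-orbit relation v² = μ/r at r = 1.42×10^8 km: μ = v²r = (30.6)² × 1.42×10^8 = 1.32963×10^11 km³/s².
In km: r₁ = 0.946 × 1.496×10^8 = 1.415216×10^8 km; r₂ = 4.72 × 1.496×10^8 = 7.06112×10^8 km.
Transfer-ellipse semi-major axis a_t = (r₁ + r₂)/2 = (1.415216×10^8 + 7.06112×10^8)/2 = 4.238168×10^8 km.
Half the transfer-orbit period gives t = π√(a_t³/μ) = 7.517×10^7 s.
Converting: 7.517×10^7 s ÷ 3.15576×10^7 s/year (365.25 × 86400) = 2.38 years.

t = 2.38 years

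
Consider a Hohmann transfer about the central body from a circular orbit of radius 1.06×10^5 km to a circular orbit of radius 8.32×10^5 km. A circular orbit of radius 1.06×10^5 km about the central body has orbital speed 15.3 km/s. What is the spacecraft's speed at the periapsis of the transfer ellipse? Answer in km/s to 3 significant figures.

v = 20.4 km/s

From the circular-orbit relation v² = μ/r at r = 1.06×10^5 km: μ = v²r = (15.3)² × 1.06×10^5 = 2.48135×10^7 km³/s².
The Hohmann ellipse has a_t = (r₁ + r₂)/2 = 4.690×10^5 km.
At periapsis, r = 1.060×10^5 km.
Vis-viva: v = √[μ(2/r − 1/a_t)] = √[2.48135×10^7 × (2/1.060×10^5 − 1/4.690×10^5)] = 20.38 km/s.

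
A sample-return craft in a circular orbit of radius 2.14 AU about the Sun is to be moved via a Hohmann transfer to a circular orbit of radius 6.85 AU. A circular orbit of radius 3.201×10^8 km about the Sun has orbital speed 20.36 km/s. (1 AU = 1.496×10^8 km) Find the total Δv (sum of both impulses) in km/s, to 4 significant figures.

From the circular-orbit relation v² = μ/r at r = 3.201×10^8 km: μ = v²r = (20.36)² × 3.201×10^8 = 1.32691×10^11 km³/s².
In km: r₁ = 2.14 × 1.496×10^8 = 3.20144×10^8 km; r₂ = 6.85 × 1.496×10^8 = 1.02476×10^9 km.
Semi-major axis of the transfer orbit: a_t = (3.20144×10^8 + 1.02476×10^9)/2 = 6.72452×10^8 km.
Circular speed at r₁: v₁ = √(μ/r₁) = √(1.32691×10^11/3.20144×10^8) = 20.359 km/s.
Transfer-orbit speed at r₁ (v² = μ(2/r − 1/a)): v_p = √[μ(2/r₁ − 1/a_t)] = 25.132 km/s.
First burn Δv₁ = |v_p − v₁| = 4.773 km/s.
At r₂, v₂ = √(μ/r₂) = 11.3791 km/s.
Transfer-orbit speed at r₂: v_a = √[μ(2/r₂ − 1/a_t)] = 7.85148 km/s.
Second burn Δv₂ = |v₂ − v_a| = 3.528 km/s.
Δv = Δv₁ + Δv₂ = 4.773 + 3.528 = 8.301 km/s.

Δv = 8.301 km/s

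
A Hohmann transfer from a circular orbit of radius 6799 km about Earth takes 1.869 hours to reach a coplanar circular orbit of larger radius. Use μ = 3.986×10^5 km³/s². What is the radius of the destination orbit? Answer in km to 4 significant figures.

Transfer time t = 1.869 hours = 6728.4 s, and t = π√(a_t³/μ).
So a_t = (μ t²/π²)^(1/3) = (3.986×10^5 × (6728.4)² / π²)^(1/3) = 12228 km.
Since a_t = (r₁ + r₂)/2, r₂ = 2a_t − r₁ = 2×12228 − 6799 = 17657 km.

r₂ = 17660 km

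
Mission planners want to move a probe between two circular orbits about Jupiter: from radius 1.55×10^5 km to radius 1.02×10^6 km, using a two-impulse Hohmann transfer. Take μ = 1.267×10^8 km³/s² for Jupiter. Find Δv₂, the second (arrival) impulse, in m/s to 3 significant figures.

Δv₂ = 5420 m/s

Transfer-ellipse semi-major axis a_t = (r₁ + r₂)/2 = (1.550×10^5 + 1.020×10^6)/2 = 5.875×10^5 km.
Circular speed at r = 1.020×10^6 km: v_c = √(μ/r) = 11.1452 km/s.
Vis-viva on the transfer ellipse at r = 1.020×10^6 km gives v_t = √[μ(2/r − 1/a_t)] = 5.72467 km/s.
Δv₂ = |v_t − v_c| = |5.72467 − 11.1452| = 5.421 km/s.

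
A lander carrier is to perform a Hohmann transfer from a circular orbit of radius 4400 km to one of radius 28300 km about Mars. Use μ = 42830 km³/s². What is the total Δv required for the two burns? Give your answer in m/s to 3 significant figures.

The Hohmann ellipse has a_t = (r₁ + r₂)/2 = 16350 km.
At r₁ the circular-orbit speed is v₁ = √(μ/r₁) = 3.11995 km/s.
Transfer-orbit speed at r₁ (v² = μ(2/r − 1/a)): v_p = √[μ(2/r₁ − 1/a_t)] = 4.10471 km/s.
First burn Δv₁ = |v_p − v₁| = 0.9848 km/s.
Circular speed at r₂: v₂ = √(μ/r₂) = 1.2302 km/s.
Transfer-orbit speed at r₂: v_a = √[μ(2/r₂ − 1/a_t)] = 0.63819 km/s.
Second burn Δv₂ = |v₂ − v_a| = 0.5920 km/s.
Total Δv = Δv₁ + Δv₂ = 1.577 km/s.

Δv = 1580 m/s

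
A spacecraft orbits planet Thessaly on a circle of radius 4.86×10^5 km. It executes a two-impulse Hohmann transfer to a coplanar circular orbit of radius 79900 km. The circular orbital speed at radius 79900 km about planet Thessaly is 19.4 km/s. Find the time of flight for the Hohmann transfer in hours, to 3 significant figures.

From the circular-orbit relation v² = μ/r at r = 79900 km: μ = v²r = (19.4)² × 79900 = 3.00712×10^7 km³/s².
The Hohmann ellipse has a_t = (r₁ + r₂)/2 = 2.8295×10^5 km.
By Kepler's third law the transfer-orbit period is T = 2π√(a_t³/μ), so t = T/2 = 86230 s.
Converting: 86230 s ÷ 3600 s/hour = 24.0 hours.

t = 24.0 hours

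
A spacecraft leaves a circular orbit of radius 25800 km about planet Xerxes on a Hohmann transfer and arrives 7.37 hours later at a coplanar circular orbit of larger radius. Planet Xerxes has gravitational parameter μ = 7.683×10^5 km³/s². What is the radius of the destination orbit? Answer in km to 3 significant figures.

r₂ = 50200 km

Transfer time t = 7.37 hours = 26532 s, and t = π√(a_t³/μ).
So a_t = (μ t²/π²)^(1/3) = (7.683×10^5 × (26532)² / π²)^(1/3) = 37983 km.
Since a_t = (r₁ + r₂)/2, r₂ = 2a_t − r₁ = 2×37983 − 25800 = 50166 km.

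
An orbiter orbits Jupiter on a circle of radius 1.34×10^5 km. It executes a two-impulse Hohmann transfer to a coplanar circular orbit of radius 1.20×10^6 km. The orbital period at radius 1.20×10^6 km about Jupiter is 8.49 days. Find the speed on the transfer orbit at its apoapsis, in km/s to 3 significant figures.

v = 4.61 km/s

From Kepler's third law T² = 4π²r³/μ at r = 1.20×10^6 km, T = 8.49 days = 8.49 × 86400 s = 7.33536×10^5 s: μ = 4π²r³/T² = 1.26783×10^8 km³/s².
Semi-major axis of the transfer orbit: a_t = (1.340×10^5 + 1.200×10^6)/2 = 6.670×10^5 km.
At apoapsis, r = 1.200×10^6 km.
From the vis-viva equation, v = √[μ(2/r − 1/a_t)] = 4.607 km/s.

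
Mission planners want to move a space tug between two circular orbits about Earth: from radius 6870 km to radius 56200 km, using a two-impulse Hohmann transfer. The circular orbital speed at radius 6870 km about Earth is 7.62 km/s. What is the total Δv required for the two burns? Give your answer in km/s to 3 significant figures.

Δv = 3.97 km/s

From the circular-orbit relation v² = μ/r at r = 6870 km: μ = v²r = (7.62)² × 6870 = 3.98902×10^5 km³/s².
The Hohmann ellipse has a_t = (r₁ + r₂)/2 = 31535 km.
Circular speed at r₁: v₁ = √(μ/r₁) = √(3.98902×10^5/6870) = 7.6200 km/s.
On the transfer ellipse at r₁, v² = μ(2/r − 1/a) gives v_p = √[μ(2/r₁ − 1/a_t)] = 10.172 km/s.
First burn Δv₁ = |v_p − v₁| = 2.552 km/s.
Circular speed at r₂: v₂ = √(μ/r₂) = 2.6642 km/s.
Transfer-orbit speed at r₂: v_a = √[μ(2/r₂ − 1/a_t)] = 1.2435 km/s.
Second burn Δv₂ = |v₂ − v_a| = 1.421 km/s.
Δv = Δv₁ + Δv₂ = 2.552 + 1.421 = 3.973 km/s.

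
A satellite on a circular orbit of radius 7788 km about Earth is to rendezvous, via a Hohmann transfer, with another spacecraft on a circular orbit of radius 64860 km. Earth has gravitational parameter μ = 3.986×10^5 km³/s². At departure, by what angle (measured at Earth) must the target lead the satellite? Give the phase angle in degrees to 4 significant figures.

φ = 104.6°

The Hohmann ellipse has a_t = (r₁ + r₂)/2 = 36324 km.
Transfer time t = π√(a_t³/μ) = 34450 s.
The target's mean motion on its circular orbit is ω₂ = √(μ/r₂³) = 3.822×10^-5 rad/s.
Angle swept by the target during transfer: ω₂·t = 1.3167 rad = 75.44°.
Arrival is 180° from departure on the ellipse, so φ = 180° − 75.44° = 104.6°.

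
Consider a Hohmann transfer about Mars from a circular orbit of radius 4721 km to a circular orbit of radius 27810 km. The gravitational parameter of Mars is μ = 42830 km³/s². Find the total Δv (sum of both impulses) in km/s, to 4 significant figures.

Semi-major axis of the transfer orbit: a_t = (4721 + 27810)/2 = 16265.5 km.
Circular speed at r₁: v₁ = √(μ/r₁) = √(42830/4721) = 3.0120 km/s.
On the transfer ellipse at r₁, vis-viva gives v_p = √[μ(2/r₁ − 1/a_t)] = 3.9384 km/s.
First burn Δv₁ = |v_p − v₁| = 0.9264 km/s.
At r₂, v₂ = √(μ/r₂) = 1.241 km/s.
Transfer-orbit speed at r₂: v_a = √[μ(2/r₂ − 1/a_t)] = 0.6686 km/s.
Second burn Δv₂ = |v₂ − v_a| = 0.5724 km/s.
Total Δv = Δv₁ + Δv₂ = 1.499 km/s.

Δv = 1.499 km/s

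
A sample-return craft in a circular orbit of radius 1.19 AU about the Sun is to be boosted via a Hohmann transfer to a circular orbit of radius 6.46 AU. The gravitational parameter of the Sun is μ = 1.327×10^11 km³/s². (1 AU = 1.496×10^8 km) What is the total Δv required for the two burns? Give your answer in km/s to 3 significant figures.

In km: r₁ = 1.19 × 1.496×10^8 = 1.78024×10^8 km; r₂ = 6.46 × 1.496×10^8 = 9.66416×10^8 km.
Transfer-ellipse semi-major axis a_t = (r₁ + r₂)/2 = (1.78024×10^8 + 9.66416×10^8)/2 = 5.7222×10^8 km.
Circular speed at r₁: v₁ = √(μ/r₁) = √(1.327×10^11/1.78024×10^8) = 27.302 km/s.
Transfer-orbit speed at r₁ (v² = μ(2/r − 1/a)): v_p = √[μ(2/r₁ − 1/a_t)] = 35.481 km/s.
First burn Δv₁ = |v_p − v₁| = 8.179 km/s.
Circular speed at r₂: v₂ = √(μ/r₂) = 11.718 km/s.
Transfer-orbit speed at r₂: v_a = √[μ(2/r₂ − 1/a_t)] = 6.5360 km/s.
Second burn Δv₂ = |v₂ − v_a| = 5.182 km/s.
Δv = Δv₁ + Δv₂ = 8.179 + 5.182 = 13.36 km/s.

Δv = 13.4 km/s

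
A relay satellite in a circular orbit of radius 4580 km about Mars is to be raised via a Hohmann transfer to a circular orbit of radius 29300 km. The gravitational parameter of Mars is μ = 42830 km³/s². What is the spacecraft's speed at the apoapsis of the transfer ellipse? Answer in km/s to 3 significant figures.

The Hohmann ellipse has a_t = (r₁ + r₂)/2 = 16940 km.
At apoapsis, r = 29300 km.
From the vis-viva equation, v = √[μ(2/r − 1/a_t)] = 0.6287 km/s.

v = 0.629 km/s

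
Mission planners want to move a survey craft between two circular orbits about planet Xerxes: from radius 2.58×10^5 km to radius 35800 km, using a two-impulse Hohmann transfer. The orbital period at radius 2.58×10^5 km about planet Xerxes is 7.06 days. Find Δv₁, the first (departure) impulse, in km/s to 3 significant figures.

Δv₁ = 1.35 km/s

From Kepler's third law T² = 4π²r³/μ at r = 2.58×10^5 km, T = 7.06 days = 7.06 × 86400 s = 6.09984×10^5 s: μ = 4π²r³/T² = 1.82214×10^6 km³/s².
Semi-major axis of the transfer orbit: a_t = (2.580×10^5 + 35800)/2 = 1.469×10^5 km.
Circular speed at r = 2.580×10^5 km: v_c = √(μ/r) = 2.658 km/s.
Transfer-orbit speed at the same r (vis-viva, a = a_t): v_t = √[μ(2/r − 1/a_t)] = 1.312 km/s.
Δv₁ = |v_t − v_c| = |1.312 − 2.658| = 1.346 km/s.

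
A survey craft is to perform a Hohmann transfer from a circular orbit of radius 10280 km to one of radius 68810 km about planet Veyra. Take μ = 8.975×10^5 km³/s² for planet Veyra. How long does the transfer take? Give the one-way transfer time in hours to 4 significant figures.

t = 7.244 hours

Semi-major axis of the transfer orbit: a_t = (10280 + 68810)/2 = 39545 km.
Half the transfer-orbit period gives t = π√(a_t³/μ) = 26080 s.
Converting: 26080 s ÷ 3600 s/hour = 7.244 hours.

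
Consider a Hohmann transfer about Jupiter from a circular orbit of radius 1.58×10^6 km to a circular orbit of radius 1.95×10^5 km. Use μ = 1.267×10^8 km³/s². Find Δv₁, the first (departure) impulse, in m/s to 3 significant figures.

Semi-major axis of the transfer orbit: a_t = (1.580×10^6 + 1.950×10^5)/2 = 8.875×10^5 km.
Circular speed at r = 1.580×10^6 km: v_c = √(μ/r) = 8.955 km/s.
Transfer-orbit speed at the same r (vis-viva, a = a_t): v_t = √[μ(2/r − 1/a_t)] = 4.198 km/s.
Δv₁ = |v_t − v_c| = |4.198 − 8.955| = 4.757 km/s.

Δv₁ = 4760 m/s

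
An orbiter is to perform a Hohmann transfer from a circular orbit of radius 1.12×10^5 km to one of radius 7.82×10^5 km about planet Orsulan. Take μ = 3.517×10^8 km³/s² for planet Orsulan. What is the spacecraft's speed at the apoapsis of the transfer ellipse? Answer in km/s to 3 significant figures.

The Hohmann ellipse has a_t = (r₁ + r₂)/2 = 4.470×10^5 km.
At apoapsis, r = 7.820×10^5 km.
From the vis-viva equation, v = √[μ(2/r − 1/a_t)] = 10.62 km/s.

v = 10.6 km/s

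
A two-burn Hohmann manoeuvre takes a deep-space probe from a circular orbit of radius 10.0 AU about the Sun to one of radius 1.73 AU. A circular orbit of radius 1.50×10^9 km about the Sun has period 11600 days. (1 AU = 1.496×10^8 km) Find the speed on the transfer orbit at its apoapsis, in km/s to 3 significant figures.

From Kepler's third law T² = 4π²r³/μ at r = 1.50×10^9 km, T = 11600 days = 11600 × 86400 s = 1.00224×10^9 s: μ = 4π²r³/T² = 1.32645×10^11 km³/s².
In km: r₁ = 10.0 × 1.496×10^8 = 1.496×10^9 km; r₂ = 1.73 × 1.496×10^8 = 2.58808×10^8 km.
The Hohmann ellipse has a_t = (r₁ + r₂)/2 = 8.77404×10^8 km.
At apoapsis, r = 1.496×10^9 km.
Applying v² = μ(2/r − 1/a_t): v = 5.114 km/s.

v = 5.11 km/s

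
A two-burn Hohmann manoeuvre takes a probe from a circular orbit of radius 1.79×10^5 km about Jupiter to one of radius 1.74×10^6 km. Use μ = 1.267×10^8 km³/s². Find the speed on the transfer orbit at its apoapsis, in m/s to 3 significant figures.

v = 3690 m/s

Transfer-ellipse semi-major axis a_t = (r₁ + r₂)/2 = (1.790×10^5 + 1.740×10^6)/2 = 9.595×10^5 km.
At apoapsis, r = 1.740×10^6 km.
Vis-viva: v = √[μ(2/r − 1/a_t)] = √[1.267×10^8 × (2/1.740×10^6 − 1/9.595×10^5)] = 3.686 km/s.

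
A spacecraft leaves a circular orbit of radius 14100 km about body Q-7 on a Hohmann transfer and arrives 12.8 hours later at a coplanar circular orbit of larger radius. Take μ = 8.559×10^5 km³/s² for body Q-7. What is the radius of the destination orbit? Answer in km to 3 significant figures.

r₂ = 99700 km

Transfer time t = 12.8 hours = 46080 s, and t = π√(a_t³/μ).
So a_t = (μ t²/π²)^(1/3) = (8.559×10^5 × (46080)² / π²)^(1/3) = 56892 km.
Since a_t = (r₁ + r₂)/2, r₂ = 2a_t − r₁ = 2×56892 − 14100 = 99684 km.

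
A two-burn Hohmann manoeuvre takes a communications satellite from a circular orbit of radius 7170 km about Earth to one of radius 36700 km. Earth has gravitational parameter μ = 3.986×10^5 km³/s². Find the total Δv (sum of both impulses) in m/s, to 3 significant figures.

The Hohmann ellipse has a_t = (r₁ + r₂)/2 = 21935 km.
Circular speed at r₁: v₁ = √(μ/r₁) = √(3.986×10^5/7170) = 7.4561 km/s.
Transfer-orbit speed at r₁ (v² = μ(2/r − 1/a)): v_p = √[μ(2/r₁ − 1/a_t)] = 9.6444 km/s.
First burn Δv₁ = |v_p − v₁| = 2.1883 km/s.
At r₂, v₂ = √(μ/r₂) = 3.2956 km/s.
Transfer-orbit speed at r₂: v_a = √[μ(2/r₂ − 1/a_t)] = 1.8842 km/s.
Second burn Δv₂ = |v₂ − v_a| = 1.4114 km/s.
Δv = Δv₁ + Δv₂ = 2.1883 + 1.4114 = 3.600 km/s.

Δv = 3600 m/s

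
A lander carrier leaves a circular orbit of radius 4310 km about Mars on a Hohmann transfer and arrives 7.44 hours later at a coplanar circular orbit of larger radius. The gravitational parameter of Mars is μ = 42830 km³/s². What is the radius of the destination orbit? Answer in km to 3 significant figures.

Transfer time t = 7.44 hours = 26784 s, and t = π√(a_t³/μ).
So a_t = (μ t²/π²)^(1/3) = (42830 × (26784)² / π²)^(1/3) = 14602 km.
Since a_t = (r₁ + r₂)/2, r₂ = 2a_t − r₁ = 2×14602 − 4310 = 24894 km.

r₂ = 24900 km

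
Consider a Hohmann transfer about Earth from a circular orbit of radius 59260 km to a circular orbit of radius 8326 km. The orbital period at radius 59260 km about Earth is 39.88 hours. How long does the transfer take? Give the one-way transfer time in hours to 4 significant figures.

From Kepler's third law T² = 4π²r³/μ at r = 59260 km, T = 39.88 hours = 39.88 × 3600 s = 1.43568×10^5 s: μ = 4π²r³/T² = 3.98593×10^5 km³/s².
Transfer-ellipse semi-major axis a_t = (r₁ + r₂)/2 = (59260 + 8326)/2 = 33793 km.
Half the transfer-orbit period gives t = π√(a_t³/μ) = 30912 s.
Converting: 30912 s ÷ 3600 s/hour = 8.587 hours.

t = 8.587 hours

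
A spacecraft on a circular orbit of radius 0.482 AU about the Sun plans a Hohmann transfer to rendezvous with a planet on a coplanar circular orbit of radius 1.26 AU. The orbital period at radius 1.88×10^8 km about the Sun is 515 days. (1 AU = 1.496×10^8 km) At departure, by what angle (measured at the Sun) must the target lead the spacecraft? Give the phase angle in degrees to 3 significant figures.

φ = 76.5°

From Kepler's third law T² = 4π²r³/μ at r = 1.88×10^8 km, T = 515 days = 515 × 86400 s = 4.4496×10^7 s: μ = 4π²r³/T² = 1.32493×10^11 km³/s².
In km: r₁ = 0.482 × 1.496×10^8 = 7.21072×10^7 km; r₂ = 1.26 × 1.496×10^8 = 1.88496×10^8 km.
The Hohmann ellipse has a_t = (r₁ + r₂)/2 = 1.303016×10^8 km.
The half-period of the transfer ellipse is t = π√(a_t³/μ) = 1.2837×10^7 s.
Target angular speed ω₂ = √(μ/r₂³) = 1.4065×10^-7 rad/s.
Angle swept by the target during transfer: ω₂·t = 1.806 rad = 103.5°.
Arrival is 180° from departure on the ellipse, so φ = 180° − 103.5° = 76.5°.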